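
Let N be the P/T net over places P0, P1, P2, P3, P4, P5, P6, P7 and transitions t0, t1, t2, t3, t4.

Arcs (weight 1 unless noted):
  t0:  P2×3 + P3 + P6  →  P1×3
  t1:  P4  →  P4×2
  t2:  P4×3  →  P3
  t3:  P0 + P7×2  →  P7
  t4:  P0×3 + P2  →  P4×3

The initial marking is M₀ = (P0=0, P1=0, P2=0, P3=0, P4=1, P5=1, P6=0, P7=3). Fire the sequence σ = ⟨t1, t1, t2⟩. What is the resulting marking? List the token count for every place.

(P0=0, P1=0, P2=0, P3=1, P4=0, P5=1, P6=0, P7=3)

step 1: fire t1:  (P0=0, P1=0, P2=0, P3=0, P4=1, P5=1, P6=0, P7=3) → (P0=0, P1=0, P2=0, P3=0, P4=2, P5=1, P6=0, P7=3)
step 2: fire t1:  (P0=0, P1=0, P2=0, P3=0, P4=2, P5=1, P6=0, P7=3) → (P0=0, P1=0, P2=0, P3=0, P4=3, P5=1, P6=0, P7=3)
step 3: fire t2:  (P0=0, P1=0, P2=0, P3=0, P4=3, P5=1, P6=0, P7=3) → (P0=0, P1=0, P2=0, P3=1, P4=0, P5=1, P6=0, P7=3)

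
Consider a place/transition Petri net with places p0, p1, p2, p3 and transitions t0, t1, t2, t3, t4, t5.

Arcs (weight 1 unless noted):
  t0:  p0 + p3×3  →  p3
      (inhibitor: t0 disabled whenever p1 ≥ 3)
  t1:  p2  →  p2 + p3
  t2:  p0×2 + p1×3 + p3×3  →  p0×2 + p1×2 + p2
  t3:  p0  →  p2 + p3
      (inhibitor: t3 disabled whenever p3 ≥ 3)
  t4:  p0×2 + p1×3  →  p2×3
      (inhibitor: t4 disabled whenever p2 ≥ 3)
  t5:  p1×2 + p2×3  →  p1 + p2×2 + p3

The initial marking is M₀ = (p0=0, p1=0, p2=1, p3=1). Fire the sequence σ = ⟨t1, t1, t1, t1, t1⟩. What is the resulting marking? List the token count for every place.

step 1: fire t1:  (p0=0, p1=0, p2=1, p3=1) → (p0=0, p1=0, p2=1, p3=2)
step 2: fire t1:  (p0=0, p1=0, p2=1, p3=2) → (p0=0, p1=0, p2=1, p3=3)
step 3: fire t1:  (p0=0, p1=0, p2=1, p3=3) → (p0=0, p1=0, p2=1, p3=4)
step 4: fire t1:  (p0=0, p1=0, p2=1, p3=4) → (p0=0, p1=0, p2=1, p3=5)
step 5: fire t1:  (p0=0, p1=0, p2=1, p3=5) → (p0=0, p1=0, p2=1, p3=6)

(p0=0, p1=0, p2=1, p3=6)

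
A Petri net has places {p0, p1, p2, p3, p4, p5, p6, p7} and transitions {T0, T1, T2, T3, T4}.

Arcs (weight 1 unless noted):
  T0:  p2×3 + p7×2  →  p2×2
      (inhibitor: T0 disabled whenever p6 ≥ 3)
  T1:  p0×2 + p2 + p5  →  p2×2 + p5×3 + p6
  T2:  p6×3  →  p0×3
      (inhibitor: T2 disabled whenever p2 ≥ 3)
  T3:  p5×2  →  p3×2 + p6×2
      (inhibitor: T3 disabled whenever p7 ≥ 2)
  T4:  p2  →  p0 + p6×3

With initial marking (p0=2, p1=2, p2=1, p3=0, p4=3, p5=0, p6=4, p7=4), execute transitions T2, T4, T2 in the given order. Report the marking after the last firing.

step 1: fire T2:  (p0=2, p1=2, p2=1, p3=0, p4=3, p5=0, p6=4, p7=4) → (p0=5, p1=2, p2=1, p3=0, p4=3, p5=0, p6=1, p7=4)
step 2: fire T4:  (p0=5, p1=2, p2=1, p3=0, p4=3, p5=0, p6=1, p7=4) → (p0=6, p1=2, p2=0, p3=0, p4=3, p5=0, p6=4, p7=4)
step 3: fire T2:  (p0=6, p1=2, p2=0, p3=0, p4=3, p5=0, p6=4, p7=4) → (p0=9, p1=2, p2=0, p3=0, p4=3, p5=0, p6=1, p7=4)

(p0=9, p1=2, p2=0, p3=0, p4=3, p5=0, p6=1, p7=4)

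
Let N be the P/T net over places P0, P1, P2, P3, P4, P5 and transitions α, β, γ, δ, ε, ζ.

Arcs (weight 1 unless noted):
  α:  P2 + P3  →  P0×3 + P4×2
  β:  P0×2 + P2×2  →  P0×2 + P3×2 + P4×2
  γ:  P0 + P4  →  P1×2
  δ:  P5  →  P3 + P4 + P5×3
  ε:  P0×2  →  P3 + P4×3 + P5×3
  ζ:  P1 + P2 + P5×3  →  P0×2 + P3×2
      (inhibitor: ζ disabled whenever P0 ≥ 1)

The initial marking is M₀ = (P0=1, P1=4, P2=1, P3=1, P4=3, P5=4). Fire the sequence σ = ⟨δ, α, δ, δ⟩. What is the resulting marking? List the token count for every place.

step 1: fire δ:  (P0=1, P1=4, P2=1, P3=1, P4=3, P5=4) → (P0=1, P1=4, P2=1, P3=2, P4=4, P5=6)
step 2: fire α:  (P0=1, P1=4, P2=1, P3=2, P4=4, P5=6) → (P0=4, P1=4, P2=0, P3=1, P4=6, P5=6)
step 3: fire δ:  (P0=4, P1=4, P2=0, P3=1, P4=6, P5=6) → (P0=4, P1=4, P2=0, P3=2, P4=7, P5=8)
step 4: fire δ:  (P0=4, P1=4, P2=0, P3=2, P4=7, P5=8) → (P0=4, P1=4, P2=0, P3=3, P4=8, P5=10)

(P0=4, P1=4, P2=0, P3=3, P4=8, P5=10)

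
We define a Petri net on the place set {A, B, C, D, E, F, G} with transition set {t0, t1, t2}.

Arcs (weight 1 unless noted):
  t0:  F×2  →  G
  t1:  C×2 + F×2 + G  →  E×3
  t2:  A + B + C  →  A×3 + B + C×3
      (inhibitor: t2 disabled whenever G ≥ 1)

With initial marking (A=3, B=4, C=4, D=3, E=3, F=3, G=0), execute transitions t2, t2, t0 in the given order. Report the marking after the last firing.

step 1: fire t2:  (A=3, B=4, C=4, D=3, E=3, F=3, G=0) → (A=5, B=4, C=6, D=3, E=3, F=3, G=0)
step 2: fire t2:  (A=5, B=4, C=6, D=3, E=3, F=3, G=0) → (A=7, B=4, C=8, D=3, E=3, F=3, G=0)
step 3: fire t0:  (A=7, B=4, C=8, D=3, E=3, F=3, G=0) → (A=7, B=4, C=8, D=3, E=3, F=1, G=1)

(A=7, B=4, C=8, D=3, E=3, F=1, G=1)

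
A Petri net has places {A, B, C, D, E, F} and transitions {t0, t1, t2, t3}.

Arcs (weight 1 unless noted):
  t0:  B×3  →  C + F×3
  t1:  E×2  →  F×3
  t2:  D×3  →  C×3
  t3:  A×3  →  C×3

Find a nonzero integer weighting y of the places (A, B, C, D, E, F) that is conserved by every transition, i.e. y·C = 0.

y = (A:3, B:1, C:3, D:3, E:0, F:0)

Incidence matrix C (rows=places, cols=transitions):
       t0   t1   t2   t3
    A   0    0    0   -3
    B  -3    0    0    0
    C   1    0    3    3
    D   0    0   -3    0
    E   0   -2    0    0
    F   3    3    0    0

Candidate y = [3, 1, 3, 3, 0, 0]; check y·C column-wise:
  col t0: 3·0 + 1·-3 + 3·1 + 3·0 + 0·3 = 0
  col t1: 3·0 + 1·0 + 3·0 + 3·0 + 0·-2 + 0·3 = 0
  col t2: 3·0 + 1·0 + 3·3 + 3·-3 = 0
  col t3: 3·-3 + 1·0 + 3·3 + 3·0 = 0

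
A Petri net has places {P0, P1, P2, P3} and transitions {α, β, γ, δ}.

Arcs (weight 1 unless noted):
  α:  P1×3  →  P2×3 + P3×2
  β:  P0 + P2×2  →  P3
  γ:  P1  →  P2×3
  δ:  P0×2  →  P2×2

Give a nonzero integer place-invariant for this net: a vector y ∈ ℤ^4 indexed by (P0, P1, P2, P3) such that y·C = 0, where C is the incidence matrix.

y = (P0:1, P1:3, P2:1, P3:3)

Incidence matrix C (rows=places, cols=transitions):
        α    β    γ    δ
   P0   0   -1    0   -2
   P1  -3    0   -1    0
   P2   3   -2    3    2
   P3   2    1    0    0

Candidate y = [1, 3, 1, 3]; check y·C column-wise:
  col α: 1·0 + 3·-3 + 1·3 + 3·2 = 0
  col β: 1·-1 + 3·0 + 1·-2 + 3·1 = 0
  col γ: 1·0 + 3·-1 + 1·3 + 3·0 = 0
  col δ: 1·-2 + 3·0 + 1·2 + 3·0 = 0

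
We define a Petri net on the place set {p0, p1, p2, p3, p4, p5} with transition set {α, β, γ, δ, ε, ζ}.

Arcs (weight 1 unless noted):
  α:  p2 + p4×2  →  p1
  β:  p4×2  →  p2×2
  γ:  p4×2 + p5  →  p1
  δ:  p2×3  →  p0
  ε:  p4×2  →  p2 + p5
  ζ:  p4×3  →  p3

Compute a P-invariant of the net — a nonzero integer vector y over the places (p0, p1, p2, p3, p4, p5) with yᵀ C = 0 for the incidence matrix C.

Incidence matrix C (rows=places, cols=transitions):
        α    β    γ    δ    ε    ζ
   p0   0    0    0    1    0    0
   p1   1    0    1    0    0    0
   p2  -1    2    0   -3    1    0
   p3   0    0    0    0    0    1
   p4  -2   -2   -2    0   -2   -3
   p5   0    0   -1    0    1    0

Candidate y = [3, 3, 1, 3, 1, 1]; check y·C column-wise:
  col α: 3·0 + 3·1 + 1·-1 + 3·0 + 1·-2 + 1·0 = 0
  col β: 3·0 + 3·0 + 1·2 + 3·0 + 1·-2 + 1·0 = 0
  col γ: 3·0 + 3·1 + 1·0 + 3·0 + 1·-2 + 1·-1 = 0
  col δ: 3·1 + 3·0 + 1·-3 + 3·0 + 1·0 + 1·0 = 0
  col ε: 3·0 + 3·0 + 1·1 + 3·0 + 1·-2 + 1·1 = 0
  col ζ: 3·0 + 3·0 + 1·0 + 3·1 + 1·-3 + 1·0 = 0

y = (p0:3, p1:3, p2:1, p3:3, p4:1, p5:1)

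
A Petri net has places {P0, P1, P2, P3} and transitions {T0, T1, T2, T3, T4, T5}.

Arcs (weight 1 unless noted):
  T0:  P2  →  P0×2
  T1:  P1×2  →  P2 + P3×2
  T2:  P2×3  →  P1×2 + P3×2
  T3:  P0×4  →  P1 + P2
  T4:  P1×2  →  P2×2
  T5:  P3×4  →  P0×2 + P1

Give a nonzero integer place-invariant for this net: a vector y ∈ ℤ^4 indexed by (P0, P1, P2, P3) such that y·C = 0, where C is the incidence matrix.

Incidence matrix C (rows=places, cols=transitions):
       T0   T1   T2   T3   T4   T5
   P0   2    0    0   -4    0    2
   P1   0   -2    2    1   -2    1
   P2  -1    1   -3    1    2    0
   P3   0    2    2    0    0   -4

Candidate y = [1, 2, 2, 1]; check y·C column-wise:
  col T0: 1·2 + 2·0 + 2·-1 + 1·0 = 0
  col T1: 1·0 + 2·-2 + 2·1 + 1·2 = 0
  col T2: 1·0 + 2·2 + 2·-3 + 1·2 = 0
  col T3: 1·-4 + 2·1 + 2·1 + 1·0 = 0
  col T4: 1·0 + 2·-2 + 2·2 + 1·0 = 0
  col T5: 1·2 + 2·1 + 2·0 + 1·-4 = 0

y = (P0:1, P1:2, P2:2, P3:1)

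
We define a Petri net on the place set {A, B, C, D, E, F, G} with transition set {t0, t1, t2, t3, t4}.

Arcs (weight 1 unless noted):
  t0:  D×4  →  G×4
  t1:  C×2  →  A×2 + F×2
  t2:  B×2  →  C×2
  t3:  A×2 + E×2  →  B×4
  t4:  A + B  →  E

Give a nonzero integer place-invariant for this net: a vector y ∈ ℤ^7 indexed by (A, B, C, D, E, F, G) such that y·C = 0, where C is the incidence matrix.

Incidence matrix C (rows=places, cols=transitions):
       t0   t1   t2   t3   t4
    A   0    2    0   -2   -1
    B   0    0   -2    4   -1
    C   0   -2    2    0    0
    D  -4    0    0    0    0
    E   0    0    0   -2    1
    F   0    2    0    0    0
    G   4    0    0    0    0

Candidate y = [1, 2, 2, 0, 3, 1, 0]; check y·C column-wise:
  col t0: 1·0 + 2·0 + 2·0 + 0·-4 + 3·0 + 1·0 + 0·4 = 0
  col t1: 1·2 + 2·0 + 2·-2 + 3·0 + 1·2 = 0
  col t2: 1·0 + 2·-2 + 2·2 + 3·0 + 1·0 = 0
  col t3: 1·-2 + 2·4 + 2·0 + 3·-2 + 1·0 = 0
  col t4: 1·-1 + 2·-1 + 2·0 + 3·1 + 1·0 = 0

y = (A:1, B:2, C:2, D:0, E:3, F:1, G:0)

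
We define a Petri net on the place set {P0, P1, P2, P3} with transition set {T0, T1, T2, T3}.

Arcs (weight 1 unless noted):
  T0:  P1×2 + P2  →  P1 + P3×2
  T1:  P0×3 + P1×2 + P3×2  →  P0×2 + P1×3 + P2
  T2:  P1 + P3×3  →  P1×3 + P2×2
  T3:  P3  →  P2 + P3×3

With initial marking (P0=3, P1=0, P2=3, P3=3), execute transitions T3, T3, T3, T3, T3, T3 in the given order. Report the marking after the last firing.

step 1: fire T3:  (P0=3, P1=0, P2=3, P3=3) → (P0=3, P1=0, P2=4, P3=5)
step 2: fire T3:  (P0=3, P1=0, P2=4, P3=5) → (P0=3, P1=0, P2=5, P3=7)
step 3: fire T3:  (P0=3, P1=0, P2=5, P3=7) → (P0=3, P1=0, P2=6, P3=9)
step 4: fire T3:  (P0=3, P1=0, P2=6, P3=9) → (P0=3, P1=0, P2=7, P3=11)
step 5: fire T3:  (P0=3, P1=0, P2=7, P3=11) → (P0=3, P1=0, P2=8, P3=13)
step 6: fire T3:  (P0=3, P1=0, P2=8, P3=13) → (P0=3, P1=0, P2=9, P3=15)

(P0=3, P1=0, P2=9, P3=15)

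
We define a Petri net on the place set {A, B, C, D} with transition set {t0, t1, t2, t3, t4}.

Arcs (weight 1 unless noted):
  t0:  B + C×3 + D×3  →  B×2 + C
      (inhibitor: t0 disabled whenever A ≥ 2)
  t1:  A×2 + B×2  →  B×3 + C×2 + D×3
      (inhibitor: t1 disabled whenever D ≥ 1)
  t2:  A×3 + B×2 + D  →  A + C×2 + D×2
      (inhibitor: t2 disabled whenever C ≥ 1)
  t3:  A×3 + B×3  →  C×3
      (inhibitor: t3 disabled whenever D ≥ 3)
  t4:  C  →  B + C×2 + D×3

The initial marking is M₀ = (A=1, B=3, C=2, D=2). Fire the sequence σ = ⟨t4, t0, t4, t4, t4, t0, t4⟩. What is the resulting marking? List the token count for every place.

step 1: fire t4:  (A=1, B=3, C=2, D=2) → (A=1, B=4, C=3, D=5)
step 2: fire t0:  (A=1, B=4, C=3, D=5) → (A=1, B=5, C=1, D=2)
step 3: fire t4:  (A=1, B=5, C=1, D=2) → (A=1, B=6, C=2, D=5)
step 4: fire t4:  (A=1, B=6, C=2, D=5) → (A=1, B=7, C=3, D=8)
step 5: fire t4:  (A=1, B=7, C=3, D=8) → (A=1, B=8, C=4, D=11)
step 6: fire t0:  (A=1, B=8, C=4, D=11) → (A=1, B=9, C=2, D=8)
step 7: fire t4:  (A=1, B=9, C=2, D=8) → (A=1, B=10, C=3, D=11)

(A=1, B=10, C=3, D=11)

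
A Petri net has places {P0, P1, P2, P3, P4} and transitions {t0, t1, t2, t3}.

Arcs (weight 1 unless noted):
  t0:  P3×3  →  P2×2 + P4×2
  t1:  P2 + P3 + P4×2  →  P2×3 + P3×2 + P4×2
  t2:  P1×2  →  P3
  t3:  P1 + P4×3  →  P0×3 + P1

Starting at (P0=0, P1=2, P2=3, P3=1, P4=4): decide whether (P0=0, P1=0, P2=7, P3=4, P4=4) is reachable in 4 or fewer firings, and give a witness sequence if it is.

YES — reachable via ⟨t1, t1, t2⟩ (3 firings)

step 1: fire t1:  (P0=0, P1=2, P2=3, P3=1, P4=4) → (P0=0, P1=2, P2=5, P3=2, P4=4)
step 2: fire t1:  (P0=0, P1=2, P2=5, P3=2, P4=4) → (P0=0, P1=2, P2=7, P3=3, P4=4)
step 3: fire t2:  (P0=0, P1=2, P2=7, P3=3, P4=4) → (P0=0, P1=0, P2=7, P3=4, P4=4)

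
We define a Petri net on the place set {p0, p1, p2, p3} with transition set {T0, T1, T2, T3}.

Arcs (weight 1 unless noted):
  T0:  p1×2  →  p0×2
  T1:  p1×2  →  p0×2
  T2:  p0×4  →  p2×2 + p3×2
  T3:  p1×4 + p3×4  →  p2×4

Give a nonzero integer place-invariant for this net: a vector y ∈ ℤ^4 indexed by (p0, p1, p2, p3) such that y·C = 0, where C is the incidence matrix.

y = (p0:2, p1:2, p2:3, p3:1)

Incidence matrix C (rows=places, cols=transitions):
       T0   T1   T2   T3
   p0   2    2   -4    0
   p1  -2   -2    0   -4
   p2   0    0    2    4
   p3   0    0    2   -4

Candidate y = [2, 2, 3, 1]; check y·C column-wise:
  col T0: 2·2 + 2·-2 + 3·0 + 1·0 = 0
  col T1: 2·2 + 2·-2 + 3·0 + 1·0 = 0
  col T2: 2·-4 + 2·0 + 3·2 + 1·2 = 0
  col T3: 2·0 + 2·-4 + 3·4 + 1·-4 = 0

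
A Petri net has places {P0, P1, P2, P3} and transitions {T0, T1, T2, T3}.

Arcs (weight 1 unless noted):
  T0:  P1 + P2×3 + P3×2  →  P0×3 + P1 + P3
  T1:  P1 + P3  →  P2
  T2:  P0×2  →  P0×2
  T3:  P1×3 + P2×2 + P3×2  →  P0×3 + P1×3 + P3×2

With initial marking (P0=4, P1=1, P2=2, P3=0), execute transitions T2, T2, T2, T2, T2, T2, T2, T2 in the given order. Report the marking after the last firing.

(P0=4, P1=1, P2=2, P3=0)

step 1: fire T2:  (P0=4, P1=1, P2=2, P3=0) → (P0=4, P1=1, P2=2, P3=0)
step 2: fire T2:  (P0=4, P1=1, P2=2, P3=0) → (P0=4, P1=1, P2=2, P3=0)
step 3: fire T2:  (P0=4, P1=1, P2=2, P3=0) → (P0=4, P1=1, P2=2, P3=0)
step 4: fire T2:  (P0=4, P1=1, P2=2, P3=0) → (P0=4, P1=1, P2=2, P3=0)
step 5: fire T2:  (P0=4, P1=1, P2=2, P3=0) → (P0=4, P1=1, P2=2, P3=0)
step 6: fire T2:  (P0=4, P1=1, P2=2, P3=0) → (P0=4, P1=1, P2=2, P3=0)
step 7: fire T2:  (P0=4, P1=1, P2=2, P3=0) → (P0=4, P1=1, P2=2, P3=0)
step 8: fire T2:  (P0=4, P1=1, P2=2, P3=0) → (P0=4, P1=1, P2=2, P3=0)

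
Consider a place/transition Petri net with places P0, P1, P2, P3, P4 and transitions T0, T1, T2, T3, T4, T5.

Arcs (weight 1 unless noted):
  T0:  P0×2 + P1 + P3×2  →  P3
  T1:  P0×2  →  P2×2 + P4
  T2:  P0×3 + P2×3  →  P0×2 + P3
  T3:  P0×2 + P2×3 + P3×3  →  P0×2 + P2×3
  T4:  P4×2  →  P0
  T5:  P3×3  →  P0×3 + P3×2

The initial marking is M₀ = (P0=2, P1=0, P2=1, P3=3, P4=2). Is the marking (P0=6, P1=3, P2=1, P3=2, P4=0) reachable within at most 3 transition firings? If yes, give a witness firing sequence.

depth 0: 1 marking
depth 1: 4 markings reached so far
depth 2: 7 markings reached so far
depth 3: 10 markings reached so far
target is not among the 10 markings reachable within 3 steps

NO — not reachable within 3 firings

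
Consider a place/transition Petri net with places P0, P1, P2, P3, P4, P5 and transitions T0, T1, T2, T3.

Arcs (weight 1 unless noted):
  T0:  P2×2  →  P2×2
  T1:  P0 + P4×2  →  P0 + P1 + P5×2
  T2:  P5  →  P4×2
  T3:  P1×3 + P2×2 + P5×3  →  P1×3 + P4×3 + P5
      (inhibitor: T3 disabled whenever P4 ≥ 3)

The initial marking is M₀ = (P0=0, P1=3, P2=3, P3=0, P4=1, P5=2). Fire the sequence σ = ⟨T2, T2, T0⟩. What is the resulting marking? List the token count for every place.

(P0=0, P1=3, P2=3, P3=0, P4=5, P5=0)

step 1: fire T2:  (P0=0, P1=3, P2=3, P3=0, P4=1, P5=2) → (P0=0, P1=3, P2=3, P3=0, P4=3, P5=1)
step 2: fire T2:  (P0=0, P1=3, P2=3, P3=0, P4=3, P5=1) → (P0=0, P1=3, P2=3, P3=0, P4=5, P5=0)
step 3: fire T0:  (P0=0, P1=3, P2=3, P3=0, P4=5, P5=0) → (P0=0, P1=3, P2=3, P3=0, P4=5, P5=0)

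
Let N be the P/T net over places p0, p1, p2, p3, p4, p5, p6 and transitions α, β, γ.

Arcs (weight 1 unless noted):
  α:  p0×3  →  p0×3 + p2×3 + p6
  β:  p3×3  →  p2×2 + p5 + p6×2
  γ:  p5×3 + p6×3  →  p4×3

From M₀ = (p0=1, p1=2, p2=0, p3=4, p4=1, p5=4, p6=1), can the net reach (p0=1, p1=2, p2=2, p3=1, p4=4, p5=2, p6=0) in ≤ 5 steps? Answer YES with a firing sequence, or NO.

step 1: fire β:  (p0=1, p1=2, p2=0, p3=4, p4=1, p5=4, p6=1) → (p0=1, p1=2, p2=2, p3=1, p4=1, p5=5, p6=3)
step 2: fire γ:  (p0=1, p1=2, p2=2, p3=1, p4=1, p5=5, p6=3) → (p0=1, p1=2, p2=2, p3=1, p4=4, p5=2, p6=0)

YES — reachable via ⟨β, γ⟩ (2 firings)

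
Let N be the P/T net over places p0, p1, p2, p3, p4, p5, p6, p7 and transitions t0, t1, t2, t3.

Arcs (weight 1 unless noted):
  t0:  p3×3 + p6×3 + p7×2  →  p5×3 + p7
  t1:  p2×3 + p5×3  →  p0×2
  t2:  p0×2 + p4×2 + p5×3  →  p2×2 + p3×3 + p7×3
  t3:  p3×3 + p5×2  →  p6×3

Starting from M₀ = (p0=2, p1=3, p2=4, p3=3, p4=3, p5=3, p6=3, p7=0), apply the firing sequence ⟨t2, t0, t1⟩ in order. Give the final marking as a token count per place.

step 1: fire t2:  (p0=2, p1=3, p2=4, p3=3, p4=3, p5=3, p6=3, p7=0) → (p0=0, p1=3, p2=6, p3=6, p4=1, p5=0, p6=3, p7=3)
step 2: fire t0:  (p0=0, p1=3, p2=6, p3=6, p4=1, p5=0, p6=3, p7=3) → (p0=0, p1=3, p2=6, p3=3, p4=1, p5=3, p6=0, p7=2)
step 3: fire t1:  (p0=0, p1=3, p2=6, p3=3, p4=1, p5=3, p6=0, p7=2) → (p0=2, p1=3, p2=3, p3=3, p4=1, p5=0, p6=0, p7=2)

(p0=2, p1=3, p2=3, p3=3, p4=1, p5=0, p6=0, p7=2)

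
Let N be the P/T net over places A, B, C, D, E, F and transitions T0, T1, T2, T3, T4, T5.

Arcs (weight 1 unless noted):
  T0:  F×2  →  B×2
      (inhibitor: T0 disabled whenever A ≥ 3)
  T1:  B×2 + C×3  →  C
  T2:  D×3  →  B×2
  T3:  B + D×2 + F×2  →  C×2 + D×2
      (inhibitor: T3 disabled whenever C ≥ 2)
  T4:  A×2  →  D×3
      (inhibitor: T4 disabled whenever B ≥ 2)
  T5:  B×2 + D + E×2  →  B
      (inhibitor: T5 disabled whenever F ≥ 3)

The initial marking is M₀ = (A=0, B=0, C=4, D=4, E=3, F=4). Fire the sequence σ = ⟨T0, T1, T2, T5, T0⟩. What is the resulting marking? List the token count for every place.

(A=0, B=3, C=2, D=0, E=1, F=0)

step 1: fire T0:  (A=0, B=0, C=4, D=4, E=3, F=4) → (A=0, B=2, C=4, D=4, E=3, F=2)
step 2: fire T1:  (A=0, B=2, C=4, D=4, E=3, F=2) → (A=0, B=0, C=2, D=4, E=3, F=2)
step 3: fire T2:  (A=0, B=0, C=2, D=4, E=3, F=2) → (A=0, B=2, C=2, D=1, E=3, F=2)
step 4: fire T5:  (A=0, B=2, C=2, D=1, E=3, F=2) → (A=0, B=1, C=2, D=0, E=1, F=2)
step 5: fire T0:  (A=0, B=1, C=2, D=0, E=1, F=2) → (A=0, B=3, C=2, D=0, E=1, F=0)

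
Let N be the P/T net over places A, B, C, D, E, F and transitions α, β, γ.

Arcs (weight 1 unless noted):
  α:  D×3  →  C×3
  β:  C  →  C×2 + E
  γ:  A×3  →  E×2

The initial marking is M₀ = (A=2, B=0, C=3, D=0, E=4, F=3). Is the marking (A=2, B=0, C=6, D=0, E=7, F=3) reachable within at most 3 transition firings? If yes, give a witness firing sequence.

YES — reachable via ⟨β, β, β⟩ (3 firings)

step 1: fire β:  (A=2, B=0, C=3, D=0, E=4, F=3) → (A=2, B=0, C=4, D=0, E=5, F=3)
step 2: fire β:  (A=2, B=0, C=4, D=0, E=5, F=3) → (A=2, B=0, C=5, D=0, E=6, F=3)
step 3: fire β:  (A=2, B=0, C=5, D=0, E=6, F=3) → (A=2, B=0, C=6, D=0, E=7, F=3)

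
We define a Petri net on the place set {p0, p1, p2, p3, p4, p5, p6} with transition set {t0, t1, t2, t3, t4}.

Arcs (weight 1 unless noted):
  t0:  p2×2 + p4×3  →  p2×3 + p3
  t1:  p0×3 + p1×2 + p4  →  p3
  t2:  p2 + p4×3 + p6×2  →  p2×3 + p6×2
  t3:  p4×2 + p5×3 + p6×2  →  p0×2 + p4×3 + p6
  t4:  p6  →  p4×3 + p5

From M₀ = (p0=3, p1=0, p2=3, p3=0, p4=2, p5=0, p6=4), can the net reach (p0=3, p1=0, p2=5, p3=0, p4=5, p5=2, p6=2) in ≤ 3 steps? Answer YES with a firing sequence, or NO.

YES — reachable via ⟨t4, t2, t4⟩ (3 firings)

step 1: fire t4:  (p0=3, p1=0, p2=3, p3=0, p4=2, p5=0, p6=4) → (p0=3, p1=0, p2=3, p3=0, p4=5, p5=1, p6=3)
step 2: fire t2:  (p0=3, p1=0, p2=3, p3=0, p4=5, p5=1, p6=3) → (p0=3, p1=0, p2=5, p3=0, p4=2, p5=1, p6=3)
step 3: fire t4:  (p0=3, p1=0, p2=5, p3=0, p4=2, p5=1, p6=3) → (p0=3, p1=0, p2=5, p3=0, p4=5, p5=2, p6=2)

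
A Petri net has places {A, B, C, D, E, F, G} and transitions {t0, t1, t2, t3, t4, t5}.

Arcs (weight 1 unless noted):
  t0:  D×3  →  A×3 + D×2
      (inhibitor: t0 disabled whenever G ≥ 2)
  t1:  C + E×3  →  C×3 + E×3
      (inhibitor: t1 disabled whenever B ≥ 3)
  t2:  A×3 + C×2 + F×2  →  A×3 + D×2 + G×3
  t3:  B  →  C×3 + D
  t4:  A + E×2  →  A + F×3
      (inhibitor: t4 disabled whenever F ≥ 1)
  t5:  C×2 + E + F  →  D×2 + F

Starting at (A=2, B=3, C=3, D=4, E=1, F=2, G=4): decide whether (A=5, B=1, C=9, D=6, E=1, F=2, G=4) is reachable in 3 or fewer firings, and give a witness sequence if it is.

NO — not reachable within 3 firings

depth 0: 1 marking
depth 1: 3 markings reached so far
depth 2: 5 markings reached so far
depth 3: 7 markings reached so far
target is not among the 7 markings reachable within 3 steps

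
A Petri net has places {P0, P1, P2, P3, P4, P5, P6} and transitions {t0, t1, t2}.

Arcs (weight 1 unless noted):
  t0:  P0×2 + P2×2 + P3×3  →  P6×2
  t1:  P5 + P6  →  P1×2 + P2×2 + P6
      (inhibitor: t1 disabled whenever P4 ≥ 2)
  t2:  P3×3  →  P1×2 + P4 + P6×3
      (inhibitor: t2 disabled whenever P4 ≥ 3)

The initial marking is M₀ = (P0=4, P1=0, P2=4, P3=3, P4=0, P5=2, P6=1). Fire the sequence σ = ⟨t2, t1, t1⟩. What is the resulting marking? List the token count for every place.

(P0=4, P1=6, P2=8, P3=0, P4=1, P5=0, P6=4)

step 1: fire t2:  (P0=4, P1=0, P2=4, P3=3, P4=0, P5=2, P6=1) → (P0=4, P1=2, P2=4, P3=0, P4=1, P5=2, P6=4)
step 2: fire t1:  (P0=4, P1=2, P2=4, P3=0, P4=1, P5=2, P6=4) → (P0=4, P1=4, P2=6, P3=0, P4=1, P5=1, P6=4)
step 3: fire t1:  (P0=4, P1=4, P2=6, P3=0, P4=1, P5=1, P6=4) → (P0=4, P1=6, P2=8, P3=0, P4=1, P5=0, P6=4)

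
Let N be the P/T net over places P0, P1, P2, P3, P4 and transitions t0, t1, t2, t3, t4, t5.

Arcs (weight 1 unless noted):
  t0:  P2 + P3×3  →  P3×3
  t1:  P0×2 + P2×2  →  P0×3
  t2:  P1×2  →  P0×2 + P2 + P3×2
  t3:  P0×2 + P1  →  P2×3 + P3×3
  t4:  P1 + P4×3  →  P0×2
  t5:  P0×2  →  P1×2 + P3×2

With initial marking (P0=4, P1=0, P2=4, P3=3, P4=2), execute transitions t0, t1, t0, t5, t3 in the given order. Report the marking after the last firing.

(P0=1, P1=1, P2=3, P3=8, P4=2)

step 1: fire t0:  (P0=4, P1=0, P2=4, P3=3, P4=2) → (P0=4, P1=0, P2=3, P3=3, P4=2)
step 2: fire t1:  (P0=4, P1=0, P2=3, P3=3, P4=2) → (P0=5, P1=0, P2=1, P3=3, P4=2)
step 3: fire t0:  (P0=5, P1=0, P2=1, P3=3, P4=2) → (P0=5, P1=0, P2=0, P3=3, P4=2)
step 4: fire t5:  (P0=5, P1=0, P2=0, P3=3, P4=2) → (P0=3, P1=2, P2=0, P3=5, P4=2)
step 5: fire t3:  (P0=3, P1=2, P2=0, P3=5, P4=2) → (P0=1, P1=1, P2=3, P3=8, P4=2)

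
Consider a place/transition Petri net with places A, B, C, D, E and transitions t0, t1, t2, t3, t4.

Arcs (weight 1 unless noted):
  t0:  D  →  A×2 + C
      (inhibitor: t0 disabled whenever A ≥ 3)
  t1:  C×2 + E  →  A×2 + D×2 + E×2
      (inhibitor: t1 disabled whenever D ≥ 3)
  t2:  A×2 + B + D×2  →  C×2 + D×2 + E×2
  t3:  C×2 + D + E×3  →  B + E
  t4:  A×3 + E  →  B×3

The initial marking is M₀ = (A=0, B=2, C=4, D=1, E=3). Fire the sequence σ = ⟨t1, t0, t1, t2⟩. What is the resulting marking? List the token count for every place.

(A=4, B=1, C=3, D=4, E=7)

step 1: fire t1:  (A=0, B=2, C=4, D=1, E=3) → (A=2, B=2, C=2, D=3, E=4)
step 2: fire t0:  (A=2, B=2, C=2, D=3, E=4) → (A=4, B=2, C=3, D=2, E=4)
step 3: fire t1:  (A=4, B=2, C=3, D=2, E=4) → (A=6, B=2, C=1, D=4, E=5)
step 4: fire t2:  (A=6, B=2, C=1, D=4, E=5) → (A=4, B=1, C=3, D=4, E=7)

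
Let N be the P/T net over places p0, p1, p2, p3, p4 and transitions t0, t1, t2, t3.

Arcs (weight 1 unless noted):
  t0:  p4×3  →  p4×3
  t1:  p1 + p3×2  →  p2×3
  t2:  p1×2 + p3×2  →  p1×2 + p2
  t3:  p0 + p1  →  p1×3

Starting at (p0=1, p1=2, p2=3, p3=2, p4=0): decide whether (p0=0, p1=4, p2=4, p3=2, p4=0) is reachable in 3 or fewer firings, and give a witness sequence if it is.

depth 0: 1 marking
depth 1: 4 markings reached so far
depth 2: 6 markings reached so far
depth 3: 6 markings reached so far
(frontier empty at depth 3; search complete)
target is not among the 6 markings reachable within 3 steps

NO — not reachable within 3 firings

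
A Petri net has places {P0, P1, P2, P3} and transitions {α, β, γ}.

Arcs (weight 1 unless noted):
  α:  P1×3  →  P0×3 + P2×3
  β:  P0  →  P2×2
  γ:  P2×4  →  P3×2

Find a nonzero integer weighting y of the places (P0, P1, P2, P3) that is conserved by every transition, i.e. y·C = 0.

Incidence matrix C (rows=places, cols=transitions):
        α    β    γ
   P0   3   -1    0
   P1  -3    0    0
   P2   3    2   -4
   P3   0    0    2

Candidate y = [2, 3, 1, 2]; check y·C column-wise:
  col α: 2·3 + 3·-3 + 1·3 + 2·0 = 0
  col β: 2·-1 + 3·0 + 1·2 + 2·0 = 0
  col γ: 2·0 + 3·0 + 1·-4 + 2·2 = 0

y = (P0:2, P1:3, P2:1, P3:2)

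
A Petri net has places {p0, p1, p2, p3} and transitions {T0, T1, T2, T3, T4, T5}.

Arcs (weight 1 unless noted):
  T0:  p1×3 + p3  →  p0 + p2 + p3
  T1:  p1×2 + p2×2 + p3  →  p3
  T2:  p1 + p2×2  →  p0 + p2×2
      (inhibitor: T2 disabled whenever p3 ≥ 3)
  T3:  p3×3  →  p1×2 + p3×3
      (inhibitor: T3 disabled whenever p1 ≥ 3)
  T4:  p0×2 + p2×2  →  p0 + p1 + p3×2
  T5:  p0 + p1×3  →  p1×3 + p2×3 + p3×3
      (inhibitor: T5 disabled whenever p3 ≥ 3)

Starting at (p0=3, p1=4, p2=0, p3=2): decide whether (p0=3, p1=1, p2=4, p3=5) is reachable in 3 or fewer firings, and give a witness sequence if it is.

YES — reachable via ⟨T5, T0⟩ (2 firings)

step 1: fire T5:  (p0=3, p1=4, p2=0, p3=2) → (p0=2, p1=4, p2=3, p3=5)
step 2: fire T0:  (p0=2, p1=4, p2=3, p3=5) → (p0=3, p1=1, p2=4, p3=5)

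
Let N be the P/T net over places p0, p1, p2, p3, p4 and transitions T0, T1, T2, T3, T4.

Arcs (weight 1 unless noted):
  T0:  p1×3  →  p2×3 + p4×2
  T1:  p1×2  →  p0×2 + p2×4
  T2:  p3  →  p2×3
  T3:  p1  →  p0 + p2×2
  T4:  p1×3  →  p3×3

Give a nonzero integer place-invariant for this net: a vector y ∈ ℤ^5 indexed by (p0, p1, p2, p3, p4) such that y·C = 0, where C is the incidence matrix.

Incidence matrix C (rows=places, cols=transitions):
       T0   T1   T2   T3   T4
   p0   0    2    0    1    0
   p1  -3   -2    0   -1   -3
   p2   3    4    3    2    0
   p3   0    0   -1    0    3
   p4   2    0    0    0    0

Candidate y = [1, 3, 1, 3, 3]; check y·C column-wise:
  col T0: 1·0 + 3·-3 + 1·3 + 3·0 + 3·2 = 0
  col T1: 1·2 + 3·-2 + 1·4 + 3·0 + 3·0 = 0
  col T2: 1·0 + 3·0 + 1·3 + 3·-1 + 3·0 = 0
  col T3: 1·1 + 3·-1 + 1·2 + 3·0 + 3·0 = 0
  col T4: 1·0 + 3·-3 + 1·0 + 3·3 + 3·0 = 0

y = (p0:1, p1:3, p2:1, p3:3, p4:3)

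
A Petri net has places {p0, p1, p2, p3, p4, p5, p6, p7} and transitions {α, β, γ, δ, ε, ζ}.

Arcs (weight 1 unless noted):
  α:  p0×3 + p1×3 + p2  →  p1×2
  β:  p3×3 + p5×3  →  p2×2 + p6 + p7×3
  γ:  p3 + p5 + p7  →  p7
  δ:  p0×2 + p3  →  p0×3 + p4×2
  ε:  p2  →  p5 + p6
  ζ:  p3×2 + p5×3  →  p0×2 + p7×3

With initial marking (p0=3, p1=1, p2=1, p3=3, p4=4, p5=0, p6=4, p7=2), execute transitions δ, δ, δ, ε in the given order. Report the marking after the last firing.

(p0=6, p1=1, p2=0, p3=0, p4=10, p5=1, p6=5, p7=2)

step 1: fire δ:  (p0=3, p1=1, p2=1, p3=3, p4=4, p5=0, p6=4, p7=2) → (p0=4, p1=1, p2=1, p3=2, p4=6, p5=0, p6=4, p7=2)
step 2: fire δ:  (p0=4, p1=1, p2=1, p3=2, p4=6, p5=0, p6=4, p7=2) → (p0=5, p1=1, p2=1, p3=1, p4=8, p5=0, p6=4, p7=2)
step 3: fire δ:  (p0=5, p1=1, p2=1, p3=1, p4=8, p5=0, p6=4, p7=2) → (p0=6, p1=1, p2=1, p3=0, p4=10, p5=0, p6=4, p7=2)
step 4: fire ε:  (p0=6, p1=1, p2=1, p3=0, p4=10, p5=0, p6=4, p7=2) → (p0=6, p1=1, p2=0, p3=0, p4=10, p5=1, p6=5, p7=2)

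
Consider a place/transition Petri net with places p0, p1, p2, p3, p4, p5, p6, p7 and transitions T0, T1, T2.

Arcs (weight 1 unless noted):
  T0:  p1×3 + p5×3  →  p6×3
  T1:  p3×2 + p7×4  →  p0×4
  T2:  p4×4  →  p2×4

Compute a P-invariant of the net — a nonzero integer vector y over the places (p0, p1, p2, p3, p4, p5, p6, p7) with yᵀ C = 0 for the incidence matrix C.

y = (p0:1, p1:0, p2:0, p3:2, p4:0, p5:0, p6:0, p7:0)

Incidence matrix C (rows=places, cols=transitions):
       T0   T1   T2
   p0   0    4    0
   p1  -3    0    0
   p2   0    0    4
   p3   0   -2    0
   p4   0    0   -4
   p5  -3    0    0
   p6   3    0    0
   p7   0   -4    0

Candidate y = [1, 0, 0, 2, 0, 0, 0, 0]; check y·C column-wise:
  col T0: 1·0 + 0·-3 + 2·0 + 0·-3 + 0·3 = 0
  col T1: 1·4 + 2·-2 + 0·-4 = 0
  col T2: 1·0 + 0·4 + 2·0 + 0·-4 = 0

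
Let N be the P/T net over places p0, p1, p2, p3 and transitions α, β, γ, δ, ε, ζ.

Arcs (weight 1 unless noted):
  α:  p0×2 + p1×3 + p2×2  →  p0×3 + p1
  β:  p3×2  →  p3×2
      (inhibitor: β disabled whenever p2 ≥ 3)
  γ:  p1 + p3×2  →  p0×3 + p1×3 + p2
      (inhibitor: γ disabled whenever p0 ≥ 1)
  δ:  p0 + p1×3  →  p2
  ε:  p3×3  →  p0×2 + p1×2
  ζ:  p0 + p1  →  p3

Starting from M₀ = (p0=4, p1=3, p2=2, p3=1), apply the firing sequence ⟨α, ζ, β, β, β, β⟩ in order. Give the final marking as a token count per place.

(p0=4, p1=0, p2=0, p3=2)

step 1: fire α:  (p0=4, p1=3, p2=2, p3=1) → (p0=5, p1=1, p2=0, p3=1)
step 2: fire ζ:  (p0=5, p1=1, p2=0, p3=1) → (p0=4, p1=0, p2=0, p3=2)
step 3: fire β:  (p0=4, p1=0, p2=0, p3=2) → (p0=4, p1=0, p2=0, p3=2)
step 4: fire β:  (p0=4, p1=0, p2=0, p3=2) → (p0=4, p1=0, p2=0, p3=2)
step 5: fire β:  (p0=4, p1=0, p2=0, p3=2) → (p0=4, p1=0, p2=0, p3=2)
step 6: fire β:  (p0=4, p1=0, p2=0, p3=2) → (p0=4, p1=0, p2=0, p3=2)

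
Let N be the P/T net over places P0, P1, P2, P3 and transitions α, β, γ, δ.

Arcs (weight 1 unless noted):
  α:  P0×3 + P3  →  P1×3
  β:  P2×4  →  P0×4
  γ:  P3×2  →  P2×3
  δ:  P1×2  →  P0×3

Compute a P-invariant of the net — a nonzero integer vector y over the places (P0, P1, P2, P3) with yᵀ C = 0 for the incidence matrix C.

Incidence matrix C (rows=places, cols=transitions):
        α    β    γ    δ
   P0  -3    4    0    3
   P1   3    0    0   -2
   P2   0   -4    3    0
   P3  -1    0   -2    0

Candidate y = [2, 3, 2, 3]; check y·C column-wise:
  col α: 2·-3 + 3·3 + 2·0 + 3·-1 = 0
  col β: 2·4 + 3·0 + 2·-4 + 3·0 = 0
  col γ: 2·0 + 3·0 + 2·3 + 3·-2 = 0
  col δ: 2·3 + 3·-2 + 2·0 + 3·0 = 0

y = (P0:2, P1:3, P2:2, P3:3)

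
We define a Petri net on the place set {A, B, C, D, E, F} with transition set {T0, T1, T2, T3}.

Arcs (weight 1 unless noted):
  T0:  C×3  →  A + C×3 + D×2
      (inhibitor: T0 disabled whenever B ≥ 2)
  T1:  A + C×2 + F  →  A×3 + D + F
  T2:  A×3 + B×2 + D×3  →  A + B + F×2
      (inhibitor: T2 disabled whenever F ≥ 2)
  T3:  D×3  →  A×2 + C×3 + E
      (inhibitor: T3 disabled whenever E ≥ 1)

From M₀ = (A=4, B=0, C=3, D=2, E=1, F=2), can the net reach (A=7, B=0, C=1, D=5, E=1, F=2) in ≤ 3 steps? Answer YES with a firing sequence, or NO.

YES — reachable via ⟨T0, T1⟩ (2 firings)

step 1: fire T0:  (A=4, B=0, C=3, D=2, E=1, F=2) → (A=5, B=0, C=3, D=4, E=1, F=2)
step 2: fire T1:  (A=5, B=0, C=3, D=4, E=1, F=2) → (A=7, B=0, C=1, D=5, E=1, F=2)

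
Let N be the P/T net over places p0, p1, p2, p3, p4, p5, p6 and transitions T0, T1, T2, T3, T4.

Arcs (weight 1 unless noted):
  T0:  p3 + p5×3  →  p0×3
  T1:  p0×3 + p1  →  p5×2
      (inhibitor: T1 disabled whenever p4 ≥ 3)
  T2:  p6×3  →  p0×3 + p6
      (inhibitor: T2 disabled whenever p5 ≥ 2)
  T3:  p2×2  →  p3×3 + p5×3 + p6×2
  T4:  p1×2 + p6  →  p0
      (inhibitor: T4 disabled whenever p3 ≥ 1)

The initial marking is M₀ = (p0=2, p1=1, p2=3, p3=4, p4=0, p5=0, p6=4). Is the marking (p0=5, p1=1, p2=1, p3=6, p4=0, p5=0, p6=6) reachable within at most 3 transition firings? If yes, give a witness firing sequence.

YES — reachable via ⟨T3, T0⟩ (2 firings)

step 1: fire T3:  (p0=2, p1=1, p2=3, p3=4, p4=0, p5=0, p6=4) → (p0=2, p1=1, p2=1, p3=7, p4=0, p5=3, p6=6)
step 2: fire T0:  (p0=2, p1=1, p2=1, p3=7, p4=0, p5=3, p6=6) → (p0=5, p1=1, p2=1, p3=6, p4=0, p5=0, p6=6)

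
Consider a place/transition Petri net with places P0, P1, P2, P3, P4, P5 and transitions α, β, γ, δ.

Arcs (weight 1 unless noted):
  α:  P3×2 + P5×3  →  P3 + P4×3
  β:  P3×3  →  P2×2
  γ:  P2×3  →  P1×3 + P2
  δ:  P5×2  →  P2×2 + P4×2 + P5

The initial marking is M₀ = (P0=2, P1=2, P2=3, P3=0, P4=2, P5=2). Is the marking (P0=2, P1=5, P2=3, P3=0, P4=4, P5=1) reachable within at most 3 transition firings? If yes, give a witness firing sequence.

YES — reachable via ⟨γ, δ⟩ (2 firings)

step 1: fire γ:  (P0=2, P1=2, P2=3, P3=0, P4=2, P5=2) → (P0=2, P1=5, P2=1, P3=0, P4=2, P5=2)
step 2: fire δ:  (P0=2, P1=5, P2=1, P3=0, P4=2, P5=2) → (P0=2, P1=5, P2=3, P3=0, P4=4, P5=1)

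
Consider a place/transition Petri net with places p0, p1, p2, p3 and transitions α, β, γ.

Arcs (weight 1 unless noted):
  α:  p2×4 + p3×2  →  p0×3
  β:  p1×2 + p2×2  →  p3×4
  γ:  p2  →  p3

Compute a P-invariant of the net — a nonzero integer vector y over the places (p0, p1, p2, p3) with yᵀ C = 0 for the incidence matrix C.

Incidence matrix C (rows=places, cols=transitions):
        α    β    γ
   p0   3    0    0
   p1   0   -2    0
   p2  -4   -2   -1
   p3  -2    4    1

Candidate y = [2, 1, 1, 1]; check y·C column-wise:
  col α: 2·3 + 1·0 + 1·-4 + 1·-2 = 0
  col β: 2·0 + 1·-2 + 1·-2 + 1·4 = 0
  col γ: 2·0 + 1·0 + 1·-1 + 1·1 = 0

y = (p0:2, p1:1, p2:1, p3:1)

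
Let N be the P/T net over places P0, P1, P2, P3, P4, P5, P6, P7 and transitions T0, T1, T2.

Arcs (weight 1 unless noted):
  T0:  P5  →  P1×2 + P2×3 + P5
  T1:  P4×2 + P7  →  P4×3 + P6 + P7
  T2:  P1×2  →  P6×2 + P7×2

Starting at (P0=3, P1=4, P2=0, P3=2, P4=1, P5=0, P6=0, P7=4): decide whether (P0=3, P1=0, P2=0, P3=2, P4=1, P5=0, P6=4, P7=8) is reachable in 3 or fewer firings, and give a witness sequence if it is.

step 1: fire T2:  (P0=3, P1=4, P2=0, P3=2, P4=1, P5=0, P6=0, P7=4) → (P0=3, P1=2, P2=0, P3=2, P4=1, P5=0, P6=2, P7=6)
step 2: fire T2:  (P0=3, P1=2, P2=0, P3=2, P4=1, P5=0, P6=2, P7=6) → (P0=3, P1=0, P2=0, P3=2, P4=1, P5=0, P6=4, P7=8)

YES — reachable via ⟨T2, T2⟩ (2 firings)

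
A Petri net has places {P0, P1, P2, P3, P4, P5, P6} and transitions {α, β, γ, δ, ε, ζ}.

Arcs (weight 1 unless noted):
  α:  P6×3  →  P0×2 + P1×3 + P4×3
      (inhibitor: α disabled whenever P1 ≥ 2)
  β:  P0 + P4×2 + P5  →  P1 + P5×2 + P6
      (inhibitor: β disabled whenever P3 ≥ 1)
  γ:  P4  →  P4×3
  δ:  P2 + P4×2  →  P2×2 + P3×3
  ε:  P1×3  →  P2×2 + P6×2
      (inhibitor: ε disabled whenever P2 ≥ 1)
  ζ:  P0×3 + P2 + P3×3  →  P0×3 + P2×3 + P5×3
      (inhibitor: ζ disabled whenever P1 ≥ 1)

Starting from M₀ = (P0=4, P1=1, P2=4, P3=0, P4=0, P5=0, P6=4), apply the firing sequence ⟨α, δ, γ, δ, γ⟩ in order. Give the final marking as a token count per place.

(P0=6, P1=4, P2=6, P3=6, P4=3, P5=0, P6=1)

step 1: fire α:  (P0=4, P1=1, P2=4, P3=0, P4=0, P5=0, P6=4) → (P0=6, P1=4, P2=4, P3=0, P4=3, P5=0, P6=1)
step 2: fire δ:  (P0=6, P1=4, P2=4, P3=0, P4=3, P5=0, P6=1) → (P0=6, P1=4, P2=5, P3=3, P4=1, P5=0, P6=1)
step 3: fire γ:  (P0=6, P1=4, P2=5, P3=3, P4=1, P5=0, P6=1) → (P0=6, P1=4, P2=5, P3=3, P4=3, P5=0, P6=1)
step 4: fire δ:  (P0=6, P1=4, P2=5, P3=3, P4=3, P5=0, P6=1) → (P0=6, P1=4, P2=6, P3=6, P4=1, P5=0, P6=1)
step 5: fire γ:  (P0=6, P1=4, P2=6, P3=6, P4=1, P5=0, P6=1) → (P0=6, P1=4, P2=6, P3=6, P4=3, P5=0, P6=1)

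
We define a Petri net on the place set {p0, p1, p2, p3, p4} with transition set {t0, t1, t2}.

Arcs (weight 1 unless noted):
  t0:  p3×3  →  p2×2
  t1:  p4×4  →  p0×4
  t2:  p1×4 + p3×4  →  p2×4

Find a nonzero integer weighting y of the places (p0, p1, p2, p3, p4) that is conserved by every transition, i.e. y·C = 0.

Incidence matrix C (rows=places, cols=transitions):
       t0   t1   t2
   p0   0    4    0
   p1   0    0   -4
   p2   2    0    4
   p3  -3    0   -4
   p4   0   -4    0

Candidate y = [0, 1, 3, 2, 0]; check y·C column-wise:
  col t0: 1·0 + 3·2 + 2·-3 = 0
  col t1: 0·4 + 1·0 + 3·0 + 2·0 + 0·-4 = 0
  col t2: 1·-4 + 3·4 + 2·-4 = 0

y = (p0:0, p1:1, p2:3, p3:2, p4:0)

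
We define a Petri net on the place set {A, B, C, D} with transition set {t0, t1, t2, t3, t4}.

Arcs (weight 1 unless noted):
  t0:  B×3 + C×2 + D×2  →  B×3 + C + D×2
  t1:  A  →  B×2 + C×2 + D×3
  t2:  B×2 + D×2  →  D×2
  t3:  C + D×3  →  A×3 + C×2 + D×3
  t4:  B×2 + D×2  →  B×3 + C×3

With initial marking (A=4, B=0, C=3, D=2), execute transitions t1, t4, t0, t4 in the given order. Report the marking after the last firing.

step 1: fire t1:  (A=4, B=0, C=3, D=2) → (A=3, B=2, C=5, D=5)
step 2: fire t4:  (A=3, B=2, C=5, D=5) → (A=3, B=3, C=8, D=3)
step 3: fire t0:  (A=3, B=3, C=8, D=3) → (A=3, B=3, C=7, D=3)
step 4: fire t4:  (A=3, B=3, C=7, D=3) → (A=3, B=4, C=10, D=1)

(A=3, B=4, C=10, D=1)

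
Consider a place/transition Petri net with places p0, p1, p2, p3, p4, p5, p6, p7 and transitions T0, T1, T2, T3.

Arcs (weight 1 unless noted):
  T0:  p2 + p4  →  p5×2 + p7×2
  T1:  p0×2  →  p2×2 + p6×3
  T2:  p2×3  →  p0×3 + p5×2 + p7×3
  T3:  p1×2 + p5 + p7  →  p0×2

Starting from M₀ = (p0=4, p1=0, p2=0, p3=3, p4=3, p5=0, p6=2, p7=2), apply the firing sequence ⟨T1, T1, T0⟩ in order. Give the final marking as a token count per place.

step 1: fire T1:  (p0=4, p1=0, p2=0, p3=3, p4=3, p5=0, p6=2, p7=2) → (p0=2, p1=0, p2=2, p3=3, p4=3, p5=0, p6=5, p7=2)
step 2: fire T1:  (p0=2, p1=0, p2=2, p3=3, p4=3, p5=0, p6=5, p7=2) → (p0=0, p1=0, p2=4, p3=3, p4=3, p5=0, p6=8, p7=2)
step 3: fire T0:  (p0=0, p1=0, p2=4, p3=3, p4=3, p5=0, p6=8, p7=2) → (p0=0, p1=0, p2=3, p3=3, p4=2, p5=2, p6=8, p7=4)

(p0=0, p1=0, p2=3, p3=3, p4=2, p5=2, p6=8, p7=4)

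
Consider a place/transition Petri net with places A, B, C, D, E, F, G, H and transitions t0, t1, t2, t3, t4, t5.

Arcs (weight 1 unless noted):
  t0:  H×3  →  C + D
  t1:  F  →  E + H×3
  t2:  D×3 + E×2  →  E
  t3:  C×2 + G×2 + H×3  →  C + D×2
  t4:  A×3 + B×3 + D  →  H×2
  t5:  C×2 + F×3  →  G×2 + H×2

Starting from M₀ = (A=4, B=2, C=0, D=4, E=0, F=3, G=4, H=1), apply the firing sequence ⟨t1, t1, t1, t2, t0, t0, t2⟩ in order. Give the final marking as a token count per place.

step 1: fire t1:  (A=4, B=2, C=0, D=4, E=0, F=3, G=4, H=1) → (A=4, B=2, C=0, D=4, E=1, F=2, G=4, H=4)
step 2: fire t1:  (A=4, B=2, C=0, D=4, E=1, F=2, G=4, H=4) → (A=4, B=2, C=0, D=4, E=2, F=1, G=4, H=7)
step 3: fire t1:  (A=4, B=2, C=0, D=4, E=2, F=1, G=4, H=7) → (A=4, B=2, C=0, D=4, E=3, F=0, G=4, H=10)
step 4: fire t2:  (A=4, B=2, C=0, D=4, E=3, F=0, G=4, H=10) → (A=4, B=2, C=0, D=1, E=2, F=0, G=4, H=10)
step 5: fire t0:  (A=4, B=2, C=0, D=1, E=2, F=0, G=4, H=10) → (A=4, B=2, C=1, D=2, E=2, F=0, G=4, H=7)
step 6: fire t0:  (A=4, B=2, C=1, D=2, E=2, F=0, G=4, H=7) → (A=4, B=2, C=2, D=3, E=2, F=0, G=4, H=4)
step 7: fire t2:  (A=4, B=2, C=2, D=3, E=2, F=0, G=4, H=4) → (A=4, B=2, C=2, D=0, E=1, F=0, G=4, H=4)

(A=4, B=2, C=2, D=0, E=1, F=0, G=4, H=4)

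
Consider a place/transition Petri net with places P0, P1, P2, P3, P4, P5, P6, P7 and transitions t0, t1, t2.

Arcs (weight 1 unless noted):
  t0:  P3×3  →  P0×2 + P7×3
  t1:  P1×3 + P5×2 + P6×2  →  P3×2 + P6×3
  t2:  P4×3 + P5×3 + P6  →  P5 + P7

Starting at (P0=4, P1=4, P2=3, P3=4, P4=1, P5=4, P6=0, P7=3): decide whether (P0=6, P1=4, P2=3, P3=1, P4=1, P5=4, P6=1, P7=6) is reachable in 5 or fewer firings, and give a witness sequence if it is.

depth 0: 1 marking
depth 1: 2 markings reached so far
depth 2: 2 markings reached so far
(frontier empty at depth 2; search complete)
target is not among the 2 markings reachable within 5 steps

NO — not reachable within 5 firings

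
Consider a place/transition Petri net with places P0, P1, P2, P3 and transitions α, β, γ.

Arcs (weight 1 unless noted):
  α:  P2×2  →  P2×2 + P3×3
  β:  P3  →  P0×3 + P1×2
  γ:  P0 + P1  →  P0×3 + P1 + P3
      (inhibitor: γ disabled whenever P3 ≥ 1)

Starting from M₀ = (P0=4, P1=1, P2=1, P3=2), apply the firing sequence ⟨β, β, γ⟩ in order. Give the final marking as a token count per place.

(P0=12, P1=5, P2=1, P3=1)

step 1: fire β:  (P0=4, P1=1, P2=1, P3=2) → (P0=7, P1=3, P2=1, P3=1)
step 2: fire β:  (P0=7, P1=3, P2=1, P3=1) → (P0=10, P1=5, P2=1, P3=0)
step 3: fire γ:  (P0=10, P1=5, P2=1, P3=0) → (P0=12, P1=5, P2=1, P3=1)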